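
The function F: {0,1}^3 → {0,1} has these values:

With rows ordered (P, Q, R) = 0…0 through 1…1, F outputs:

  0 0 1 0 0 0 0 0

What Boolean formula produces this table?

Only row (0,1,0) gives 1. That row's minterm ¬P·Q·¬R is F directly.

F(P, Q, R) = (P' · Q) · R'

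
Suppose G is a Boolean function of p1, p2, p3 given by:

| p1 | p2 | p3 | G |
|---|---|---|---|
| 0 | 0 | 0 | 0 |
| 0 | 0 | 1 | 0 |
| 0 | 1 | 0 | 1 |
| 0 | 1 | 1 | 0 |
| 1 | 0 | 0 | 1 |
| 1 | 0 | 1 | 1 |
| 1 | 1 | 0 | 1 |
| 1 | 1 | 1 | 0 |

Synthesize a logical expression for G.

The 1-rows are (0,1,0), (1,0,0), (1,0,1), (1,1,0). Each contributes one minterm — ¬p1·p2·¬p3; p1·¬p2·¬p3; p1·¬p2·p3; p1·p2·¬p3 — and their disjunction is a sum-of-products form of G.

G(p1, p2, p3) = ((((not p1 and p2) and not p3) or ((p1 and not p2) and not p3)) or ((p1 and not p2) and p3)) or ((p1 and p2) and not p3)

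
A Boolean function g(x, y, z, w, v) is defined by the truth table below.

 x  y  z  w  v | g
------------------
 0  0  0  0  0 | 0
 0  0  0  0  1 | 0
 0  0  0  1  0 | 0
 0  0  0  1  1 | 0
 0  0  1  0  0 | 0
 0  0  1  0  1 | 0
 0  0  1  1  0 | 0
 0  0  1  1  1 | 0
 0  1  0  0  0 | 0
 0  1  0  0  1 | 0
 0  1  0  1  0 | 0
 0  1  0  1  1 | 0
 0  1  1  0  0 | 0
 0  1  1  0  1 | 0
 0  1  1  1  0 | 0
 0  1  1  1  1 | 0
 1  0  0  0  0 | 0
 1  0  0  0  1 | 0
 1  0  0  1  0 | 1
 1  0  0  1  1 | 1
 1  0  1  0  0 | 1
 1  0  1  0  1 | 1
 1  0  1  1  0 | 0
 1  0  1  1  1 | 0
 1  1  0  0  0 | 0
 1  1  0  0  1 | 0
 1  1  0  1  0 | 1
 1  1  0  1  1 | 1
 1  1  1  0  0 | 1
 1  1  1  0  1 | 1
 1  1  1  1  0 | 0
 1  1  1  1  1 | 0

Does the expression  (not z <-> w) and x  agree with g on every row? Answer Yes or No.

Evaluate (not z <-> w) and x on each row and compare to g:
  x=0, y=0, z=0, w=0, v=0: formula gives 0, g = 0 ✓
  x=0, y=0, z=0, w=0, v=1: formula gives 0, g = 0 ✓
  x=0, y=0, z=0, w=1, v=0: formula gives 0, g = 0 ✓
  x=0, y=0, z=0, w=1, v=1: formula gives 0, g = 0 ✓
  … (the remaining 28 rows also agree.)
All 32 rows match — the expression computes g exactly.

Yes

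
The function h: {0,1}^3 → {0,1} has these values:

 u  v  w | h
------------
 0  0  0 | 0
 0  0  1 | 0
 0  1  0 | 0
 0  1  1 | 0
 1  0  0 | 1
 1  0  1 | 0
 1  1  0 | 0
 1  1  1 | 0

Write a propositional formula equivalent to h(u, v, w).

Only row (1,0,0) gives 1. That row's minterm u·¬v·¬w is h directly.

h(u, v, w) = (u · v') · w'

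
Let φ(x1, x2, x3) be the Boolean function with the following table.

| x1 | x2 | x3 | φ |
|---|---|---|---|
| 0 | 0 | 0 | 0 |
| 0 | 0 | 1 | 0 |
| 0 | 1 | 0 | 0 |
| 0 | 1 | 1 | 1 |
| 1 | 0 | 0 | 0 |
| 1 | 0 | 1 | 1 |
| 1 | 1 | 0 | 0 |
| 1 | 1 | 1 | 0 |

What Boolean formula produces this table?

φ(x1, x2, x3) = ((¬x1 ∧ x2) ∧ x3) ∨ ((x1 ∧ ¬x2) ∧ x3)

φ=1 on 2 inputs: (0,1,1), (1,0,1). Reading each as a conjunction of literals (¬x1·x2·x3, x1·¬x2·x3) and taking the OR gives the canonical DNF.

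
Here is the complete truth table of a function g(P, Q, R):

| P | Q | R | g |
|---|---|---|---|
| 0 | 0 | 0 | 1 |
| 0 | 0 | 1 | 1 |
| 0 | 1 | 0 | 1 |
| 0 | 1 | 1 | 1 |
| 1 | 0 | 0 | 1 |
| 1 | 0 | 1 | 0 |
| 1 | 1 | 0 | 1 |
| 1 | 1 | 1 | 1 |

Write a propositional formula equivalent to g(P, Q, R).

Only row (1,0,1) gives 0. So g is 1 everywhere except there — the complement of the minterm P·¬Q·R.

g(P, Q, R) = not ((P and not Q) and R)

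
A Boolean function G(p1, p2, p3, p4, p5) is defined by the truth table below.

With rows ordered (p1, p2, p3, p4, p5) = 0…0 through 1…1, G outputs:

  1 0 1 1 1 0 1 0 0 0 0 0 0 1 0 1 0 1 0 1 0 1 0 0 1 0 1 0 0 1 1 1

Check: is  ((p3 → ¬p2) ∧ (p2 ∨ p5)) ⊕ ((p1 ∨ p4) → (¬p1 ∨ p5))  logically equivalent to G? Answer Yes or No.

Check the formula against G row by row:
  p1=0, p2=0, p3=0, p4=0, p5=0: formula gives 1, G = 1 ✓
  p1=0, p2=0, p3=0, p4=0, p5=1: formula gives 0, G = 0 ✓
  p1=0, p2=0, p3=0, p4=1, p5=0: formula gives 1, G = 1 ✓
  p1=0, p2=0, p3=0, p4=1, p5=1: formula gives 0, but G = 1 ✗
Since they disagree at (0,0,0,1,1), the expression is not a correct formula for G.

No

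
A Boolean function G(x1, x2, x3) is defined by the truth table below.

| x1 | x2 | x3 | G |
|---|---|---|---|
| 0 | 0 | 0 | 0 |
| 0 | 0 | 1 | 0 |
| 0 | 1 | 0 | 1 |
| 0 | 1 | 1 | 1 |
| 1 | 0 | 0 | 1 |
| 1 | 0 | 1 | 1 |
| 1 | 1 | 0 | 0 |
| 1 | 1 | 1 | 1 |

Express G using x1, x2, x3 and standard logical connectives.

G(x1, x2, x3) = NOT ((((NOT x1 AND NOT x2) AND NOT x3) OR ((NOT x1 AND NOT x2) AND x3)) OR ((x1 AND x2) AND NOT x3))

There are just 3 zero rows: (0,0,0), (0,0,1), (1,1,0). Their minterms are ¬x1·¬x2·¬x3, ¬x1·¬x2·x3, x1·x2·¬x3; the OR of those covers precisely the 0-outputs, and negating it yields G.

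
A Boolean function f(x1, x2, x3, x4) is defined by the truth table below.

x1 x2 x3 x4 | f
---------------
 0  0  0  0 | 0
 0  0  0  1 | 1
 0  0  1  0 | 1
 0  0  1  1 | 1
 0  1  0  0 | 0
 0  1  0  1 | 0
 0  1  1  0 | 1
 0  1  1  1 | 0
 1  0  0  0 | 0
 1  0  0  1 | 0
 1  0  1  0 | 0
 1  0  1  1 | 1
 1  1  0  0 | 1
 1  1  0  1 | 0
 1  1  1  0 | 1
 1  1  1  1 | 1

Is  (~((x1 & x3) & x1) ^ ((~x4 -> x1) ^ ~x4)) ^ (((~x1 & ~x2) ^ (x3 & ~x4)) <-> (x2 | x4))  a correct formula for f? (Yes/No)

Yes

Test each input against both f and the formula:
  x1=0, x2=0, x3=0, x4=0: formula gives 0, f = 0 ✓
  x1=0, x2=0, x3=0, x4=1: formula gives 1, f = 1 ✓
  x1=0, x2=0, x3=1, x4=0: formula gives 1, f = 1 ✓
  x1=0, x2=0, x3=1, x4=1: formula gives 1, f = 1 ✓
  … (the remaining 12 rows also agree.)
All 16 rows match — the expression computes f exactly.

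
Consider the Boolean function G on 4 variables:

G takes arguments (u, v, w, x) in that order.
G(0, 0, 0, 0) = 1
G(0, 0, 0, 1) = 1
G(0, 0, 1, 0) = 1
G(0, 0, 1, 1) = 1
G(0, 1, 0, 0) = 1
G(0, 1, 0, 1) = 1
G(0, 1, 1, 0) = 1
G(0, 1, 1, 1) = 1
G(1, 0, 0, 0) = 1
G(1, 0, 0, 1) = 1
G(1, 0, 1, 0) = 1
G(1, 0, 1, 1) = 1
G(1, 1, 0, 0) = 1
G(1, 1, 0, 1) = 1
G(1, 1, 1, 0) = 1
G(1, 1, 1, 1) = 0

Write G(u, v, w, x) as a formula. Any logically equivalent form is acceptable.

G(u, v, w, x) = not (((u and v) and w) and x)

The output is 0 only when every input is 1 — NAND of all inputs.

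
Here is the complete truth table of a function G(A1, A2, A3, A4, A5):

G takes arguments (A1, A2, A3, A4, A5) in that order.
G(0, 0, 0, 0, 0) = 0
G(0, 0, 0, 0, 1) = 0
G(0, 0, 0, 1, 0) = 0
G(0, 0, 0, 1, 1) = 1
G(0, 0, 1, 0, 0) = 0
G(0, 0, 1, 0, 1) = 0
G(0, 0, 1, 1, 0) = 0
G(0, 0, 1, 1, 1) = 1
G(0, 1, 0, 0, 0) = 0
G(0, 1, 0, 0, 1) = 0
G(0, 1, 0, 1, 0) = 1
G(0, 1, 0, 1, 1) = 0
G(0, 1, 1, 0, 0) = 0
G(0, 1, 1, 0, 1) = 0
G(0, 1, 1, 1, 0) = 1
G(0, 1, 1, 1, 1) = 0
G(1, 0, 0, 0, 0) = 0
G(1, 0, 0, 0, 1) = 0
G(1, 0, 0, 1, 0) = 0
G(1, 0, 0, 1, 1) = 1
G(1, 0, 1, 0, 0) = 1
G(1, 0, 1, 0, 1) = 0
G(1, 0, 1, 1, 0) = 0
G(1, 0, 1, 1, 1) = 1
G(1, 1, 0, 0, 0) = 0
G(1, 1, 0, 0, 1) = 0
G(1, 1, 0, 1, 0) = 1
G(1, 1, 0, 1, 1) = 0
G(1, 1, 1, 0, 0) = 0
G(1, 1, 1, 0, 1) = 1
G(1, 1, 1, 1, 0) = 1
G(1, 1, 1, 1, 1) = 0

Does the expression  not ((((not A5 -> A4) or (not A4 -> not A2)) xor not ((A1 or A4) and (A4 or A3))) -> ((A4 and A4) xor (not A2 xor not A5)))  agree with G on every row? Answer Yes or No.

Yes

Evaluate not ((((not A5 -> A4) or (not A4 -> not A2)) xor not ((A1 or A4) and (A4 or A3))) -> ((A4 and A4) xor (not A2 xor not A5))) on each row and compare to G:
  A1=0, A2=0, A3=0, A4=0, A5=0: formula gives 0, G = 0 ✓
  A1=0, A2=0, A3=0, A4=0, A5=1: formula gives 0, G = 0 ✓
  A1=0, A2=0, A3=0, A4=1, A5=0: formula gives 0, G = 0 ✓
  A1=0, A2=0, A3=0, A4=1, A5=1: formula gives 1, G = 1 ✓
  … (the remaining 28 rows also agree.)
Every row agrees, so the formula is equivalent.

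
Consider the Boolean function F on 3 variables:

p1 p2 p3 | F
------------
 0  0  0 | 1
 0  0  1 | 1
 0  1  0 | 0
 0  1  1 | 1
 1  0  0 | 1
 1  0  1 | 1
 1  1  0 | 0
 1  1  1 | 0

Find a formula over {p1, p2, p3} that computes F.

F is 0 on only 3 rows — (0,1,0), (1,1,0), (1,1,1). Writing each as a minterm (¬p1·p2·¬p3, p1·p2·¬p3, p1·p2·p3) and OR-ing them characterizes exactly where F=0, so F is the negation of that disjunction.

F(p1, p2, p3) = ((((p1' · p2) · p3') + ((p1 · p2) · p3')) + ((p1 · p2) · p3))'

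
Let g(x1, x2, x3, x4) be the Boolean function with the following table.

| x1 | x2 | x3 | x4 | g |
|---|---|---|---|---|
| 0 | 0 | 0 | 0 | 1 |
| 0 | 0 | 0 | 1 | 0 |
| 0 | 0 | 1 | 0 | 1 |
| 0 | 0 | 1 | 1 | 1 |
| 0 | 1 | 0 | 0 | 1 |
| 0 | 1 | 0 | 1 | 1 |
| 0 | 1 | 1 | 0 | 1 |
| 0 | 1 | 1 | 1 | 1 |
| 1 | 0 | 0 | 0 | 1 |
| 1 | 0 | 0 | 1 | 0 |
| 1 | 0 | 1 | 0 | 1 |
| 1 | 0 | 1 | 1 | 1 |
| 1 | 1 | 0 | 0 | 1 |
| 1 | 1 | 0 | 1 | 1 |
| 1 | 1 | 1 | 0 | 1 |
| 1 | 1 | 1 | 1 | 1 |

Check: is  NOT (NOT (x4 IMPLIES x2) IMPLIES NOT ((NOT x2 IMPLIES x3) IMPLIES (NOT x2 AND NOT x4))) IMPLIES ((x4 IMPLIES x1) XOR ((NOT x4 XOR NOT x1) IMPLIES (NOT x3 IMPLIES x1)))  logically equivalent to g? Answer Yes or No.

Test each input against both g and the formula:
  x1=0, x2=0, x3=0, x4=0: formula gives 1, g = 1 ✓
  x1=0, x2=0, x3=0, x4=1: formula gives 0, g = 0 ✓
  x1=0, x2=0, x3=1, x4=0: formula gives 1, g = 1 ✓
  x1=0, x2=0, x3=1, x4=1: formula gives 1, g = 1 ✓
  … (the remaining 12 rows also agree.)
All 16 rows match — the expression computes g exactly.

Yes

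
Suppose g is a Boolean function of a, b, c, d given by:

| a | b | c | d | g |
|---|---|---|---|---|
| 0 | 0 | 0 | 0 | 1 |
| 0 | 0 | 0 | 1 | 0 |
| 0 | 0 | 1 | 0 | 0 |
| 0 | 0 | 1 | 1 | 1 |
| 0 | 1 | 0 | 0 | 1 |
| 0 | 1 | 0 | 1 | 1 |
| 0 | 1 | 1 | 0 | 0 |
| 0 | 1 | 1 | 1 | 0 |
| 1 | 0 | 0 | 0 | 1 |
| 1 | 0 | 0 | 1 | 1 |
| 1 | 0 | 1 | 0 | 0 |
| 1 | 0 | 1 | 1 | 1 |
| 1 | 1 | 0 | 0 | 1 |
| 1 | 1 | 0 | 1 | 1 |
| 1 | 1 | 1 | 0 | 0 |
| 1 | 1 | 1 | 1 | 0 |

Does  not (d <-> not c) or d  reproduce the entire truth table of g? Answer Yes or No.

No

Evaluate not (d <-> not c) or d on each row and compare to g:
  a=0, b=0, c=0, d=0: formula gives 1, g = 1 ✓
  a=0, b=0, c=0, d=1: formula gives 1, but g = 0 ✗
Row (0,0,0,1) is a counterexample, so the formula is not equivalent to g.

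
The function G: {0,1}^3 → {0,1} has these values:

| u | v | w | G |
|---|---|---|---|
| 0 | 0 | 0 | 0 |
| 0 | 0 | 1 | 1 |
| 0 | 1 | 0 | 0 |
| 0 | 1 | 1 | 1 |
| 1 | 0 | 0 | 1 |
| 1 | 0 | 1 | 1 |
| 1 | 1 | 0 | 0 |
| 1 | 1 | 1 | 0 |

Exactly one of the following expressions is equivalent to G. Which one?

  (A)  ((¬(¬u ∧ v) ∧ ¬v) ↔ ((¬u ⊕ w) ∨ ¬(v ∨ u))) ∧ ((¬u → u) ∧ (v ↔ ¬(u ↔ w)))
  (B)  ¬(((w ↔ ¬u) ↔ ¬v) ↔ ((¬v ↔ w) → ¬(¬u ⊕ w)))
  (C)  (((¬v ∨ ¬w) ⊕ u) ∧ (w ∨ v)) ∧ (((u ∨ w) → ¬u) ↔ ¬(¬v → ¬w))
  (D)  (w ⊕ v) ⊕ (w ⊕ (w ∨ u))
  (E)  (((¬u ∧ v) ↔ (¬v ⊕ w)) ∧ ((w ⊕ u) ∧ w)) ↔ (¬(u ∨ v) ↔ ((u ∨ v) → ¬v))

(A) fails at (0,0,1): the formula yields 0, G is 1.
(B) fails at (0,0,0): the formula yields 1, G is 0.
(C) fails at (0,1,1): the formula yields 0, G is 1.
(D) fails at (0,1,0): the formula yields 1, G is 0.
That leaves (E). Evaluating it on every row reproduces the table of G exactly.

E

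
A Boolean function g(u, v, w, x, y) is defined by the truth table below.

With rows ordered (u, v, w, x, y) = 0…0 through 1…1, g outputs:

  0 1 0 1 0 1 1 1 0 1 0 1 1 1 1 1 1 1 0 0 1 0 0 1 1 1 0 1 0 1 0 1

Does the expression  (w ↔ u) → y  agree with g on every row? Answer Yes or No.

Evaluate (w ↔ u) → y on each row and compare to g:
  u=0, v=0, w=0, x=0, y=0: formula gives 0, g = 0 ✓
  u=0, v=0, w=0, x=0, y=1: formula gives 1, g = 1 ✓
  u=0, v=0, w=0, x=1, y=0: formula gives 0, g = 0 ✓
  u=0, v=0, w=0, x=1, y=1: formula gives 1, g = 1 ✓
  u=0, v=0, w=1, x=0, y=0: formula gives 1, but g = 0 ✗
Since they disagree at (0,0,1,0,0), the expression is not a correct formula for g.

No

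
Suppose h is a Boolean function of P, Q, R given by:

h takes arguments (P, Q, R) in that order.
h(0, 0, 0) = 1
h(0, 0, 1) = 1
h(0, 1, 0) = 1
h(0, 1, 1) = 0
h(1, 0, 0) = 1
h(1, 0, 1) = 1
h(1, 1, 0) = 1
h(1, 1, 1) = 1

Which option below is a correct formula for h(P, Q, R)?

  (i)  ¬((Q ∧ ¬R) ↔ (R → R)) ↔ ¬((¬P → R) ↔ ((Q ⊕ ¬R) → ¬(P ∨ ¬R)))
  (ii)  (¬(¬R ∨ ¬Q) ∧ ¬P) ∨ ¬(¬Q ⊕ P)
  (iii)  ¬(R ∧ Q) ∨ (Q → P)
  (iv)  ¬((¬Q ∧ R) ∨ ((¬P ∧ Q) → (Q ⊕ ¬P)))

iii

(i) fails at (0,0,0): the formula yields 0, h is 1.
(ii) fails at (0,0,0): the formula yields 0, h is 1.
(iv) fails at (0,0,0): the formula yields 0, h is 1.
That leaves (iii). Evaluating it on every row reproduces the table of h exactly.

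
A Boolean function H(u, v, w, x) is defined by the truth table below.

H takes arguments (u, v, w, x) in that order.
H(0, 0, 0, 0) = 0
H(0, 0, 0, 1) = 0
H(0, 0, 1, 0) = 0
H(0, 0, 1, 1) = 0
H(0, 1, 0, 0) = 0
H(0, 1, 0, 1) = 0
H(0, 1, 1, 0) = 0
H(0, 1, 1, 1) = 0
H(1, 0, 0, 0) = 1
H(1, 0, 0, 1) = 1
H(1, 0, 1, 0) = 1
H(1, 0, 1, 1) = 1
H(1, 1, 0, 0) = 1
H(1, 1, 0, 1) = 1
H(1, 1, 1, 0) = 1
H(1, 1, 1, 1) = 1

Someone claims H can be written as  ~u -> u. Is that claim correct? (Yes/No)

Evaluate ~u -> u on each row and compare to H:
  u=0, v=0, w=0, x=0: formula gives 0, H = 0 ✓
  u=0, v=0, w=0, x=1: formula gives 0, H = 0 ✓
  u=0, v=0, w=1, x=0: formula gives 0, H = 0 ✓
  u=0, v=0, w=1, x=1: formula gives 0, H = 0 ✓
  … (the remaining 12 rows also agree.)
All 16 rows match — the expression computes H exactly.

Yes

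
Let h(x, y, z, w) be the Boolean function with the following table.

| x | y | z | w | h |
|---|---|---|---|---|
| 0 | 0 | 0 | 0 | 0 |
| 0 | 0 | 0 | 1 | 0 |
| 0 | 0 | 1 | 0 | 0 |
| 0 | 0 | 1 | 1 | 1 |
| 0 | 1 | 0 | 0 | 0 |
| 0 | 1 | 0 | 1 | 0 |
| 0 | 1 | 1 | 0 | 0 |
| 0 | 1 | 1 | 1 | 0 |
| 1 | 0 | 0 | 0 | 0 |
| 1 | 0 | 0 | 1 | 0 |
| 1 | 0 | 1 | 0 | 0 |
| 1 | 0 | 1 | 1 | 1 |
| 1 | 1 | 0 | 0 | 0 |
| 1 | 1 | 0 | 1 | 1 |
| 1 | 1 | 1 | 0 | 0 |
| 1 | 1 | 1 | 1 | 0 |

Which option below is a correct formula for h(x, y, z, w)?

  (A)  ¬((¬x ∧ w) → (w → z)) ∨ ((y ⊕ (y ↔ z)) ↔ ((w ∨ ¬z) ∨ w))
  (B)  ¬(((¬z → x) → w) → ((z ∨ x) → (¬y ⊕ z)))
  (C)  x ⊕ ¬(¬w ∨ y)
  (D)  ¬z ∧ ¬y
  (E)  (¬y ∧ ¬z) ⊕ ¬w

B

(A) fails at (0,0,0,0): the formula yields 1, h is 0.
(C) fails at (0,0,0,1): the formula yields 1, h is 0.
(D) fails at (0,0,0,0): the formula yields 1, h is 0.
(E) fails at (0,0,0,1): the formula yields 1, h is 0.
(B) is the remaining candidate, and it agrees with h on all 16 inputs.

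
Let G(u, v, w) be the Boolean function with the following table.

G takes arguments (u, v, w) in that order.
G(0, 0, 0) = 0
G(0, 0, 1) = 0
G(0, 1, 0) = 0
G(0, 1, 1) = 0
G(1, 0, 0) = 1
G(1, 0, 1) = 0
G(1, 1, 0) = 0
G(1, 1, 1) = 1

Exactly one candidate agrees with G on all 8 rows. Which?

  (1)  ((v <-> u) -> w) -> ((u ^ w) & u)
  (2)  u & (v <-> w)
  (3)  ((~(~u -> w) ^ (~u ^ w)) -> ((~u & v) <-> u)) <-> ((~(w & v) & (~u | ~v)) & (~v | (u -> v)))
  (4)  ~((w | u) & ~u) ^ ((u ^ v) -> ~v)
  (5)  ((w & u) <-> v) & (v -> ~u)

2

(1): at (0,0,0) it gives 1, but G = 0 — eliminated.
(3): at (0,0,0) it gives 1, but G = 0 — eliminated.
(4): at (0,0,1) it gives 1, but G = 0 — eliminated.
(5): at (0,0,0) it gives 1, but G = 0 — eliminated.
That leaves (2). Evaluating it on every row reproduces the table of G exactly.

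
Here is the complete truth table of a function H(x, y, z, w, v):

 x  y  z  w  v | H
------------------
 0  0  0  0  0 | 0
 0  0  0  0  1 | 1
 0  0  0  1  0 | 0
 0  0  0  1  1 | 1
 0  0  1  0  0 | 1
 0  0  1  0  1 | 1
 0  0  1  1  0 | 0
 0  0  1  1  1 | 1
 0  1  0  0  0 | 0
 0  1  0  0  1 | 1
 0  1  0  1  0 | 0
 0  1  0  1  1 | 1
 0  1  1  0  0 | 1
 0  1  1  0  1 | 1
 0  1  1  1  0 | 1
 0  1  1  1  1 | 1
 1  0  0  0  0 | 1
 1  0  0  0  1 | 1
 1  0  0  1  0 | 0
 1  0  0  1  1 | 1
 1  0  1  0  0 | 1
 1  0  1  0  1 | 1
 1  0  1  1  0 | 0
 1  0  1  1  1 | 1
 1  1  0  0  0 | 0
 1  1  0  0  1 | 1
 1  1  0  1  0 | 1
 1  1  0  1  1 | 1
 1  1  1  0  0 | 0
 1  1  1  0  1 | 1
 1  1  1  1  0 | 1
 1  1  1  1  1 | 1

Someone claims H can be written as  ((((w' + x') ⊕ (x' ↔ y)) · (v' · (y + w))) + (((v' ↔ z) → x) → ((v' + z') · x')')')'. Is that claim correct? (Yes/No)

Check the formula against H row by row:
  x=0, y=0, z=0, w=0, v=0: formula gives 0, H = 0 ✓
  x=0, y=0, z=0, w=0, v=1: formula gives 1, H = 1 ✓
  x=0, y=0, z=0, w=1, v=0: formula gives 0, H = 0 ✓
  x=0, y=0, z=0, w=1, v=1: formula gives 1, H = 1 ✓
  … (the remaining 28 rows also agree.)
All 32 rows match — the expression computes H exactly.

Yes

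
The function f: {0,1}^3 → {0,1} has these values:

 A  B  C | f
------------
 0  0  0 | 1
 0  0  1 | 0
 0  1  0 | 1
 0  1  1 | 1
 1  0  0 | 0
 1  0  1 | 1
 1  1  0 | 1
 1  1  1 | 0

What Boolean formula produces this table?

The 0-rows are (0,0,1), (1,0,0), (1,1,1). Take each as a conjunction (¬A·¬B·C, A·¬B·¬C, A·B·C), form their disjunction, and complement — that gives a formula that is 1 everywhere f is.

f(A, B, C) = not ((((not A and not B) and C) or ((A and not B) and not C)) or ((A and B) and C))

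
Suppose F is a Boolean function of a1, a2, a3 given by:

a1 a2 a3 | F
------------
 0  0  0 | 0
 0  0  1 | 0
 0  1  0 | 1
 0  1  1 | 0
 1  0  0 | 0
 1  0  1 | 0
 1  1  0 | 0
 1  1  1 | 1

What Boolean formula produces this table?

F=1 on 2 inputs: (0,1,0), (1,1,1). Reading each as a conjunction of literals (¬a1·a2·¬a3, a1·a2·a3) and taking the OR gives the canonical DNF.

F(a1, a2, a3) = ((a1' · a2) · a3') + ((a1 · a2) · a3)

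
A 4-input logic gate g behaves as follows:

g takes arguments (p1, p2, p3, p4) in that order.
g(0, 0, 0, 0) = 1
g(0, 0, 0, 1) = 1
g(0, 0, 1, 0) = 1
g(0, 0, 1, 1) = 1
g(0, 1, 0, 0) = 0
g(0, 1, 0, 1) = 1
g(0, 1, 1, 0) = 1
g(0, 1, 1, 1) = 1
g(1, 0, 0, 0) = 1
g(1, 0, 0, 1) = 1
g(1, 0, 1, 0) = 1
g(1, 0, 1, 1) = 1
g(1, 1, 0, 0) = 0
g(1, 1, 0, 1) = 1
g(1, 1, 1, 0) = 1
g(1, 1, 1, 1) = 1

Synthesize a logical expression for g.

The 0-rows are (0,1,0,0), (1,1,0,0). Take each as a conjunction (¬p1·p2·¬p3·¬p4, p1·p2·¬p3·¬p4), form their disjunction, and complement — that gives a formula that is 1 everywhere g is.

g(p1, p2, p3, p4) = NOT ((((NOT p1 AND p2) AND NOT p3) AND NOT p4) OR (((p1 AND p2) AND NOT p3) AND NOT p4))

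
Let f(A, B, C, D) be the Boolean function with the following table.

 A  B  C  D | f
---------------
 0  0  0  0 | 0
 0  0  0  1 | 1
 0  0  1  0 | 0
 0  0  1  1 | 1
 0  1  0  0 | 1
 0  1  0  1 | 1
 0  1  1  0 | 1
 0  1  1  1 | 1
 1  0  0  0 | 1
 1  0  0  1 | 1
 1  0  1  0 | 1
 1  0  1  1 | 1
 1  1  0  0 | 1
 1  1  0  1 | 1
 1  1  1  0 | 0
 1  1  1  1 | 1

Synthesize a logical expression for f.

There are just 3 zero rows: (0,0,0,0), (0,0,1,0), (1,1,1,0). Their minterms are ¬A·¬B·¬C·¬D, ¬A·¬B·C·¬D, A·B·C·¬D; the OR of those covers precisely the 0-outputs, and negating it yields f.

f(A, B, C, D) = (((((A' · B') · C') · D') + (((A' · B') · C) · D')) + (((A · B) · C) · D'))'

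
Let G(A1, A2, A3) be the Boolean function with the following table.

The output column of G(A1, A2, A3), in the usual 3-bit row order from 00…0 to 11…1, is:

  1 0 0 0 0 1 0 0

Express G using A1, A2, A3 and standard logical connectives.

G=1 on 2 inputs: (0,0,0), (1,0,1). Reading each as a conjunction of literals (¬A1·¬A2·¬A3, A1·¬A2·A3) and taking the OR gives the canonical DNF.

G(A1, A2, A3) = ((¬A1 ∧ ¬A2) ∧ ¬A3) ∨ ((A1 ∧ ¬A2) ∧ A3)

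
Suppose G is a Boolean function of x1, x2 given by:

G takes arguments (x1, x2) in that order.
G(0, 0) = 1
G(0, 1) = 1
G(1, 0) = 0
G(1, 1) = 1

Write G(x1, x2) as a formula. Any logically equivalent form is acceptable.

This is x1 → x2 (false only at 1,0).

G(x1, x2) = x1 → x2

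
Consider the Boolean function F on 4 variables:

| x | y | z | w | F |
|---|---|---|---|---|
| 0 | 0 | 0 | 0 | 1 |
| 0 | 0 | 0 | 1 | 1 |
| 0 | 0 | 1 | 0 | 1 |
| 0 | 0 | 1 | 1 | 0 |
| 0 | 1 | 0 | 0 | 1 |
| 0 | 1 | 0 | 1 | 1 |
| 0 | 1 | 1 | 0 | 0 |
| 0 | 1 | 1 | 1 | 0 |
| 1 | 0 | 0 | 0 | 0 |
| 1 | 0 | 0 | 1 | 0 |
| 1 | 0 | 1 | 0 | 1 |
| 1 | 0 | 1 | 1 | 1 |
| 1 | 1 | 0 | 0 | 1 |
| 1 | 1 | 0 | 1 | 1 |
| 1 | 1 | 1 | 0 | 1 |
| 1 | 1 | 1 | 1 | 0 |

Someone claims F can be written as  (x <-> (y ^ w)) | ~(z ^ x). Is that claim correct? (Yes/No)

No

Evaluate (x <-> (y ^ w)) | ~(z ^ x) on each row and compare to F:
  x=0, y=0, z=0, w=0: formula gives 1, F = 1 ✓
  x=0, y=0, z=0, w=1: formula gives 1, F = 1 ✓
  x=0, y=0, z=1, w=0: formula gives 1, F = 1 ✓
  x=0, y=0, z=1, w=1: formula gives 0, F = 0 ✓
  …
  x=0, y=1, z=1, w=1: formula gives 1, but F = 0 ✗
Since they disagree at (0,1,1,1), the expression is not a correct formula for F.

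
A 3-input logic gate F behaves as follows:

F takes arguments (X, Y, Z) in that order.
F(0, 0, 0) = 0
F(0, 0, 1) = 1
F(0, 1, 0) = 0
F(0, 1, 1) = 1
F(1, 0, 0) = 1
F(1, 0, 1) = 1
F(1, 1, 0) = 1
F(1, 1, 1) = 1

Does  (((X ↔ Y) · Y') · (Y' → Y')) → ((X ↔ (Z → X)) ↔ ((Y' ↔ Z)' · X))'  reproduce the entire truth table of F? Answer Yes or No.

Test each input against both F and the formula:
  X=0, Y=0, Z=0: formula gives 0, F = 0 ✓
  X=0, Y=0, Z=1: formula gives 1, F = 1 ✓
  X=0, Y=1, Z=0: formula gives 1, but F = 0 ✗
Row (0,1,0) is a counterexample, so the formula is not equivalent to F.

No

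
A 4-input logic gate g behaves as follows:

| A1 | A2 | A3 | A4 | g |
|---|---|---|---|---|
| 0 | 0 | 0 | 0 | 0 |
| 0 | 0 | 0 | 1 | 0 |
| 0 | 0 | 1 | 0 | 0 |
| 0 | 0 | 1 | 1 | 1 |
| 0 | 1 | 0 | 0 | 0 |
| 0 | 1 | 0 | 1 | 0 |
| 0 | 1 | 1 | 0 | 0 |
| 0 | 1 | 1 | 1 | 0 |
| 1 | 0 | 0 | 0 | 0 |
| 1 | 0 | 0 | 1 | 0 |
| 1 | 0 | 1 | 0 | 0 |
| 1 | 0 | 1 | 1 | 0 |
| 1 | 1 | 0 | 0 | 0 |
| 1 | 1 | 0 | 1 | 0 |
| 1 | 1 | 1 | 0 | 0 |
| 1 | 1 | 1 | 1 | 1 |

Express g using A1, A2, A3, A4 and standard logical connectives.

Collect the rows where g=1 — (0,0,1,1), (1,1,1,1) — and write one minterm per row: ¬A1·¬A2·A3·A4, A1·A2·A3·A4. Their union (logical OR) reproduces the table exactly.

g(A1, A2, A3, A4) = (((A1' · A2') · A3) · A4) + (((A1 · A2) · A3) · A4)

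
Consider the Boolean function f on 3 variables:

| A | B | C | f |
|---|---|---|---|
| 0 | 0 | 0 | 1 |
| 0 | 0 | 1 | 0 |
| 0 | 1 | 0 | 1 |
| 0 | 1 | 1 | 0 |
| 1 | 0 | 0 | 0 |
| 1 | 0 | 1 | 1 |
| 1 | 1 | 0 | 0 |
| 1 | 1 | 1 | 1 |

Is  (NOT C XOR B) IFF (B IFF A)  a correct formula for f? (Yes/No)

Yes

Check the formula against f row by row:
  A=0, B=0, C=0: formula gives 1, f = 1 ✓
  A=0, B=0, C=1: formula gives 0, f = 0 ✓
  A=0, B=1, C=0: formula gives 1, f = 1 ✓
  A=0, B=1, C=1: formula gives 0, f = 0 ✓
  A=1, B=0, C=0: formula gives 0, f = 0 ✓
  … (the remaining 3 rows also agree.)
No disagreement on any input; they are logically equivalent.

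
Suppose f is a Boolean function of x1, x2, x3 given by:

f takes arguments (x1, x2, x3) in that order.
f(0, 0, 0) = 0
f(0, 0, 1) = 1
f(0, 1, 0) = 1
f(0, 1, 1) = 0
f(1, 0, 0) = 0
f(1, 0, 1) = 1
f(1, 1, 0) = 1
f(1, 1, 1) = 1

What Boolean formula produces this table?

f(x1, x2, x3) = ((((x1' · x2') · x3') + ((x1' · x2) · x3)) + ((x1 · x2') · x3'))'

f is 0 on only 3 rows — (0,0,0), (0,1,1), (1,0,0). Writing each as a minterm (¬x1·¬x2·¬x3, ¬x1·x2·x3, x1·¬x2·¬x3) and OR-ing them characterizes exactly where f=0, so f is the negation of that disjunction.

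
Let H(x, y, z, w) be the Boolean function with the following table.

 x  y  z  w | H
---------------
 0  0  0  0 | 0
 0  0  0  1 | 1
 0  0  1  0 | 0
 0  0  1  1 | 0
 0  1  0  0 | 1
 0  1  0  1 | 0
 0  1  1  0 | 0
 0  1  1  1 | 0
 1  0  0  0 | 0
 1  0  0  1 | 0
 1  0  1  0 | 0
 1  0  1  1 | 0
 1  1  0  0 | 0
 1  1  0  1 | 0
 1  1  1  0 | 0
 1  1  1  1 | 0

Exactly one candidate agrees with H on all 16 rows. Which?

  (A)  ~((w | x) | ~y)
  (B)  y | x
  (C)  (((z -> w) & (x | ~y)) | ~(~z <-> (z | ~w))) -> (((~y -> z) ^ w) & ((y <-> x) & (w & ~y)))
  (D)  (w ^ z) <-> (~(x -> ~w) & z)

(A): at (0,0,0,1) it gives 0, but H = 1 — eliminated.
(B): at (0,0,0,1) it gives 0, but H = 1 — eliminated.
(D): at (0,0,0,0) it gives 1, but H = 0 — eliminated.
That leaves (C). Evaluating it on every row reproduces the table of H exactly.

C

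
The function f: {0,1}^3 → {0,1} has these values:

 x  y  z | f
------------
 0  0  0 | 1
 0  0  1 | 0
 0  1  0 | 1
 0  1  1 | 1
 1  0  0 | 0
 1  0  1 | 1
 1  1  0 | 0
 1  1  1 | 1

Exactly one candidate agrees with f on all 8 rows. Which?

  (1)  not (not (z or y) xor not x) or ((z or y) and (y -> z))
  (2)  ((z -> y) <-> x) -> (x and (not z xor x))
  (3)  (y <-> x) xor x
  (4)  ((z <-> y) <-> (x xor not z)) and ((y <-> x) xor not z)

2

(1) disagrees with f on (0,0,1) (formula → 1, table → 0); rule it out.
(3) disagrees with f on (0,0,1) (formula → 1, table → 0); rule it out.
(4) disagrees with f on (0,0,0) (formula → 0, table → 1); rule it out.
(2) is the remaining candidate, and it agrees with f on all 8 inputs.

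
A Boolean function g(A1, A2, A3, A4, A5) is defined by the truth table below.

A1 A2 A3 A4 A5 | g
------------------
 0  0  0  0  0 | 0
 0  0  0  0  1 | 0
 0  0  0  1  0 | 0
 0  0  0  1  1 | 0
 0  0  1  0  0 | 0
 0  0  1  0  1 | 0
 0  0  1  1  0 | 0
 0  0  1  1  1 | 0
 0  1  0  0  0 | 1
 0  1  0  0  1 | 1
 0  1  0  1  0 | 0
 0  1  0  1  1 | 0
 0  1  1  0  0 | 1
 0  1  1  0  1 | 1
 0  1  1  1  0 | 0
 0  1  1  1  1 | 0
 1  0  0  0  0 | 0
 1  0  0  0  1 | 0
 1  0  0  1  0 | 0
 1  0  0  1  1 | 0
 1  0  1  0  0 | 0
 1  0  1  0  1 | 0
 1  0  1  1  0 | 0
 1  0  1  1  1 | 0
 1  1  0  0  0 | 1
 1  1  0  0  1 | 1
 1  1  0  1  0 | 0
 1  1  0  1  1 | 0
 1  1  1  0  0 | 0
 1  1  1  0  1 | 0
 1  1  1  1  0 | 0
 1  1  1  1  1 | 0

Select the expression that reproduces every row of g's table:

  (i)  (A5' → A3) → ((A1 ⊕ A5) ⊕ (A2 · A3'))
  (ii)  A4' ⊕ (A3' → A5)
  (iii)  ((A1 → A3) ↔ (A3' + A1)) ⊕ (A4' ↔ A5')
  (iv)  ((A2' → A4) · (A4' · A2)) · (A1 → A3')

(i): at (0,0,0,0,0) it gives 1, but g = 0 — eliminated.
(ii): at (0,0,0,0,0) it gives 1, but g = 0 — eliminated.
(iii): at (0,0,0,0,1) it gives 1, but g = 0 — eliminated.
Only (iv) survives; checking it on all 32 rows confirms it matches g.

iv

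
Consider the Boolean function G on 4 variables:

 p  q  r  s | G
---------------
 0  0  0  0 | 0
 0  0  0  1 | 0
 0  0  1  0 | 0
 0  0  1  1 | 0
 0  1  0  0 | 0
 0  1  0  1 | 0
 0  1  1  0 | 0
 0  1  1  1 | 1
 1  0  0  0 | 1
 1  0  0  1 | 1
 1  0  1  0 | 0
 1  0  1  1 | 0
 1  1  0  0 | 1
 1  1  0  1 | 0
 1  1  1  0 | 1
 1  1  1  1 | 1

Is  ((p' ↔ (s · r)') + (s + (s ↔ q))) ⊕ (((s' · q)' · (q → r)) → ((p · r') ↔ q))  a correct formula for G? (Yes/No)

Yes

Test each input against both G and the formula:
  p=0, q=0, r=0, s=0: formula gives 0, G = 0 ✓
  p=0, q=0, r=0, s=1: formula gives 0, G = 0 ✓
  p=0, q=0, r=1, s=0: formula gives 0, G = 0 ✓
  p=0, q=0, r=1, s=1: formula gives 0, G = 0 ✓
  …and likewise for the remaining 12 rows.
No disagreement on any input; they are logically equivalent.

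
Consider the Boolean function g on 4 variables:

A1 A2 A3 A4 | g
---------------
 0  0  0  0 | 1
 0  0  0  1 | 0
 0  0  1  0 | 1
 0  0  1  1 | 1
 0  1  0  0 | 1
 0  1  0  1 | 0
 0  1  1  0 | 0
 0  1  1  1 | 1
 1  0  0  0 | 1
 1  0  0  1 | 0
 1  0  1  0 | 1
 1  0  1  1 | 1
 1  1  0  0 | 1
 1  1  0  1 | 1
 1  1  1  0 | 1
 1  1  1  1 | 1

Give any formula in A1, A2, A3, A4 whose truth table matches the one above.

g(A1, A2, A3, A4) = not ((((((not A1 and not A2) and not A3) and A4) or (((not A1 and A2) and not A3) and A4)) or (((not A1 and A2) and A3) and not A4)) or (((A1 and not A2) and not A3) and A4))

g is 0 on only 4 rows — (0,0,0,1), (0,1,0,1), (0,1,1,0), (1,0,0,1). Writing each as a minterm (¬A1·¬A2·¬A3·A4, ¬A1·A2·¬A3·A4, ¬A1·A2·A3·¬A4, A1·¬A2·¬A3·A4) and OR-ing them characterizes exactly where g=0, so g is the negation of that disjunction.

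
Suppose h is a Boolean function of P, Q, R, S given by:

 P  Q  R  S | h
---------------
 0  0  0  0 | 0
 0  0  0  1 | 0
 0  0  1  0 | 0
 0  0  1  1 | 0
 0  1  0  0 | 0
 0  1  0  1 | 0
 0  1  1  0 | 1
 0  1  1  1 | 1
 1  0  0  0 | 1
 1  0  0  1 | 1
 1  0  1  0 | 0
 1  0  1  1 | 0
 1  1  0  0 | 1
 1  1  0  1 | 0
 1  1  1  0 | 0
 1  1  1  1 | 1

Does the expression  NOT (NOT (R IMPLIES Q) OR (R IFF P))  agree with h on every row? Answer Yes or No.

No

Evaluate NOT (NOT (R IMPLIES Q) OR (R IFF P)) on each row and compare to h:
  P=0, Q=0, R=0, S=0: formula gives 0, h = 0 ✓
  P=0, Q=0, R=0, S=1: formula gives 0, h = 0 ✓
  P=0, Q=0, R=1, S=0: formula gives 0, h = 0 ✓
  P=0, Q=0, R=1, S=1: formula gives 0, h = 0 ✓
  …
  P=1, Q=1, R=0, S=1: formula gives 1, but h = 0 ✗
Since they disagree at (1,1,0,1), the expression is not a correct formula for h.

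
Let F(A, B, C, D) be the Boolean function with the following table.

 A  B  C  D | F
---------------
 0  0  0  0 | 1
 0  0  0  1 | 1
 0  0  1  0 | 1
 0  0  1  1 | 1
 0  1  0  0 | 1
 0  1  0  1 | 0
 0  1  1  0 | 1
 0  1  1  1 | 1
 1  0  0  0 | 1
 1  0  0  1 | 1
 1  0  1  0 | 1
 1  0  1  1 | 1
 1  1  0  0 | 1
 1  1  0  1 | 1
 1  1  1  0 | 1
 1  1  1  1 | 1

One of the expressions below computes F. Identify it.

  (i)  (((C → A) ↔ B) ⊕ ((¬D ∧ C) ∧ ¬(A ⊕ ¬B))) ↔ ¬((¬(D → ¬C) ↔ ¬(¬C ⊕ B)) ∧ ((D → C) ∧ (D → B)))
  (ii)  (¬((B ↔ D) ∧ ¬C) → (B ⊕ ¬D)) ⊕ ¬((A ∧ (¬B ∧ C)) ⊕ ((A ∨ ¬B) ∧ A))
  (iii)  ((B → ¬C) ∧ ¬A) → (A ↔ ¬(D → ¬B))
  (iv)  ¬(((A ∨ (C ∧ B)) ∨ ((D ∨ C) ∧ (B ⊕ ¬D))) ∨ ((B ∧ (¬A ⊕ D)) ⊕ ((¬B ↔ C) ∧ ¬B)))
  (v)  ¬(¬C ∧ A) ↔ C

(i) fails at (0,0,0,1): the formula yields 0, F is 1.
(ii) fails at (0,0,0,0): the formula yields 0, F is 1.
(iv) fails at (0,0,1,0): the formula yields 0, F is 1.
(v) fails at (0,0,0,0): the formula yields 0, F is 1.
That leaves (iii). Evaluating it on every row reproduces the table of F exactly.

iii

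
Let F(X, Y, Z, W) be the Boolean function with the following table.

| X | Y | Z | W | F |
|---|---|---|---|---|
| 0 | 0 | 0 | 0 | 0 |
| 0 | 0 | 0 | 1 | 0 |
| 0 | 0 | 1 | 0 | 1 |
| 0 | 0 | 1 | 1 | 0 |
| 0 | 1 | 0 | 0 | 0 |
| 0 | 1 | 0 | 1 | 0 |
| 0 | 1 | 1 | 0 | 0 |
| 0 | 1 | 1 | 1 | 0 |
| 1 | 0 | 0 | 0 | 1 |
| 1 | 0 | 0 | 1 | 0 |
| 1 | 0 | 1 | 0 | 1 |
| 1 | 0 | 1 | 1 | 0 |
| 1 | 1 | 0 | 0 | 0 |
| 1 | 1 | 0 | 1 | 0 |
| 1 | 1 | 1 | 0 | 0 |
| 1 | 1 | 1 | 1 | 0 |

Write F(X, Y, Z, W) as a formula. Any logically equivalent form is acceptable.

F(X, Y, Z, W) = ((((not X and not Y) and Z) and not W) or (((X and not Y) and not Z) and not W)) or (((X and not Y) and Z) and not W)

F=1 on 3 inputs: (0,0,1,0), (1,0,0,0), (1,0,1,0). Reading each as a conjunction of literals (¬X·¬Y·Z·¬W, X·¬Y·¬Z·¬W, X·¬Y·Z·¬W) and taking the OR gives the canonical DNF.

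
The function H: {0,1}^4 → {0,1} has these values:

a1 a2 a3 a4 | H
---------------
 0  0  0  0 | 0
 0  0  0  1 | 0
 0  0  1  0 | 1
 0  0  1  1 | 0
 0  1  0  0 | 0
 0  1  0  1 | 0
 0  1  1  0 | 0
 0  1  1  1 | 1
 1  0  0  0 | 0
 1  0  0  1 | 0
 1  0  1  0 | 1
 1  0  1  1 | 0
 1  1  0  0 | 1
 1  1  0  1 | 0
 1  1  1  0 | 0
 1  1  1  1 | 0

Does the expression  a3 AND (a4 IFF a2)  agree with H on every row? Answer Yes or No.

Check the formula against H row by row:
  a1=0, a2=0, a3=0, a4=0: formula gives 0, H = 0 ✓
  a1=0, a2=0, a3=0, a4=1: formula gives 0, H = 0 ✓
  a1=0, a2=0, a3=1, a4=0: formula gives 1, H = 1 ✓
  a1=0, a2=0, a3=1, a4=1: formula gives 0, H = 0 ✓
  …
  a1=1, a2=1, a3=0, a4=0: formula gives 0, but H = 1 ✗
Since they disagree at (1,1,0,0), the expression is not a correct formula for H.

No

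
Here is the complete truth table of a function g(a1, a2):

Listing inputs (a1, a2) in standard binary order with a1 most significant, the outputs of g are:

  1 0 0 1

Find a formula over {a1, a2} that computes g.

g(a1, a2) = not (a1 xor a2)

The output is 1 exactly when an even number of inputs are 1 — the complement of 2-way XOR.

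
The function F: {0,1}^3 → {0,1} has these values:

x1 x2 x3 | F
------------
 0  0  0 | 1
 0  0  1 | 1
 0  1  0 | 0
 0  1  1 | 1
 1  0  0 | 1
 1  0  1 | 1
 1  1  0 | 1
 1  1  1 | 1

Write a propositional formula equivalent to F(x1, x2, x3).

F(x1, x2, x3) = NOT ((NOT x1 AND x2) AND NOT x3)

F is 0 on exactly one input, (0,1,0), whose minterm is ¬x1·x2·¬x3. So F is the negation of that single conjunction.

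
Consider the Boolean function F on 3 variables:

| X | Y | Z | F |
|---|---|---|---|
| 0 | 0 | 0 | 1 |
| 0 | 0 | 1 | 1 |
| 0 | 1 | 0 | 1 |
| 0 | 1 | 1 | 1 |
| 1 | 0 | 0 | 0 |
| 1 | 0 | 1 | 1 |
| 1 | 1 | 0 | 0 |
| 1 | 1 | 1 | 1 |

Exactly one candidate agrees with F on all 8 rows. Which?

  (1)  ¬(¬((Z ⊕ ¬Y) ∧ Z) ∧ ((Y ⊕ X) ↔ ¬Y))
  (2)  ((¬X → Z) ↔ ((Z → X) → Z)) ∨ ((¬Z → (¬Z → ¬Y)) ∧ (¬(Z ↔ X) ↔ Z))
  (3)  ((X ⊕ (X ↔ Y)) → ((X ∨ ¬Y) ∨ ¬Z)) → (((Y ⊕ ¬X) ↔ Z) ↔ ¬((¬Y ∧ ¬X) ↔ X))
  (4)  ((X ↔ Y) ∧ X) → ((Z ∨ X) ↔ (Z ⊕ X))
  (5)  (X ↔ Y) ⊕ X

2

(1): at (1,0,1) it gives 0, but F = 1 — eliminated.
(3): at (0,0,0) it gives 0, but F = 1 — eliminated.
(4): at (1,0,0) it gives 1, but F = 0 — eliminated.
(5): at (0,1,0) it gives 0, but F = 1 — eliminated.
(2) is the remaining candidate, and it agrees with F on all 8 inputs.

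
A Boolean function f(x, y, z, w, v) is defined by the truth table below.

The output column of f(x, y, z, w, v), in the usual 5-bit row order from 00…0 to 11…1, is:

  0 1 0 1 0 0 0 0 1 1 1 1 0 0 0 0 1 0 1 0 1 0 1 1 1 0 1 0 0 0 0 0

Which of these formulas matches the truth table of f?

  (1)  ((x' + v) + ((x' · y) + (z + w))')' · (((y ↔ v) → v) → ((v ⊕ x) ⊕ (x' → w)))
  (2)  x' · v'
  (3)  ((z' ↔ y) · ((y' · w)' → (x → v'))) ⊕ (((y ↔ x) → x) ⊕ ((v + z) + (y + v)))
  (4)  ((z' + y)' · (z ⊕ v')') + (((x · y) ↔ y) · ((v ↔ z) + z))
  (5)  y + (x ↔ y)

3

(1) disagrees with f on (0,0,0,0,1) (formula → 0, table → 1); rule it out.
(2) disagrees with f on (0,0,0,0,0) (formula → 1, table → 0); rule it out.
(4) disagrees with f on (0,0,0,0,0) (formula → 1, table → 0); rule it out.
(5) disagrees with f on (0,0,0,0,0) (formula → 1, table → 0); rule it out.
That leaves (3). Evaluating it on every row reproduces the table of f exactly.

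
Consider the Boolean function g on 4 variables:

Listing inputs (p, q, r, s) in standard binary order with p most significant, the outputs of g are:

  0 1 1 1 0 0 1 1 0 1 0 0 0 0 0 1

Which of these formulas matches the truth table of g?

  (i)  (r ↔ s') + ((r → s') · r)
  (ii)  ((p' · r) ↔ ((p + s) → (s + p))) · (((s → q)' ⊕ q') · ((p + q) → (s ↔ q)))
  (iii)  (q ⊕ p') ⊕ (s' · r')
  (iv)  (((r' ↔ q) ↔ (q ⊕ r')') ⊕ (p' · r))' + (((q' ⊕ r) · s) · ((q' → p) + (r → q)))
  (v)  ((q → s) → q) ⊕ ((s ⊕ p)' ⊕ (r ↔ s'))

(i) fails at (0,0,1,1): the formula yields 0, g is 1.
(ii) fails at (0,0,0,1): the formula yields 0, g is 1.
(iii) fails at (0,1,0,0): the formula yields 1, g is 0.
(v) fails at (0,0,0,0): the formula yields 1, g is 0.
(iv) is the remaining candidate, and it agrees with g on all 16 inputs.

iv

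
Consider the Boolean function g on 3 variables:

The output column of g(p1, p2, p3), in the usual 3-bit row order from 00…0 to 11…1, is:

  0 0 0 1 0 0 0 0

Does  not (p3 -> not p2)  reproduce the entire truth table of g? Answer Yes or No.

Evaluate not (p3 -> not p2) on each row and compare to g:
  p1=0, p2=0, p3=0: formula gives 0, g = 0 ✓
  p1=0, p2=0, p3=1: formula gives 0, g = 0 ✓
  p1=0, p2=1, p3=0: formula gives 0, g = 0 ✓
  p1=0, p2=1, p3=1: formula gives 1, g = 1 ✓
  p1=1, p2=0, p3=0: formula gives 0, g = 0 ✓
  …
  p1=1, p2=1, p3=1: formula gives 1, but g = 0 ✗
Since they disagree at (1,1,1), the expression is not a correct formula for g.

No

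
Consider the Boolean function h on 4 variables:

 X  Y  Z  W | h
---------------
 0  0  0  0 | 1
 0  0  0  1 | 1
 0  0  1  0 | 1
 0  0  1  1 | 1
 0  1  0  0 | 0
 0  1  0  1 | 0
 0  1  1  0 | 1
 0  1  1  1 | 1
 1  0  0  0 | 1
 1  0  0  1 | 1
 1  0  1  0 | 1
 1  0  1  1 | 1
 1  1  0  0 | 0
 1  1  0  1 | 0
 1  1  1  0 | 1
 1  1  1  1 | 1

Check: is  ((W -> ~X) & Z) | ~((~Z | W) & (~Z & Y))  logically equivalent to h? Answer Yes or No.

Yes

Test each input against both h and the formula:
  X=0, Y=0, Z=0, W=0: formula gives 1, h = 1 ✓
  X=0, Y=0, Z=0, W=1: formula gives 1, h = 1 ✓
  X=0, Y=0, Z=1, W=0: formula gives 1, h = 1 ✓
  X=0, Y=0, Z=1, W=1: formula gives 1, h = 1 ✓
  … (the remaining 12 rows also agree.)
All 16 rows match — the expression computes h exactly.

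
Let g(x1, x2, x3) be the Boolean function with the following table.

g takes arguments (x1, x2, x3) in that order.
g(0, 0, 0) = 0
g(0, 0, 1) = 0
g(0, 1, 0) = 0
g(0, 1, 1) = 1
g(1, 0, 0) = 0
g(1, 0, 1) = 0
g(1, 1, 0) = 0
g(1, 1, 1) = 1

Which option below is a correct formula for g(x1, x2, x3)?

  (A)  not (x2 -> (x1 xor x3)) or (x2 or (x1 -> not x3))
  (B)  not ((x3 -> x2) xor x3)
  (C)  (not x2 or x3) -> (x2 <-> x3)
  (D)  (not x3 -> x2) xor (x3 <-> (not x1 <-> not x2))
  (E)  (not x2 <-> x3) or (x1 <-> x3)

(A): at (0,0,0) it gives 1, but g = 0 — eliminated.
(C): at (0,0,0) it gives 1, but g = 0 — eliminated.
(D): at (1,0,0) it gives 1, but g = 0 — eliminated.
(E): at (0,0,0) it gives 1, but g = 0 — eliminated.
(B) is the remaining candidate, and it agrees with g on all 8 inputs.

B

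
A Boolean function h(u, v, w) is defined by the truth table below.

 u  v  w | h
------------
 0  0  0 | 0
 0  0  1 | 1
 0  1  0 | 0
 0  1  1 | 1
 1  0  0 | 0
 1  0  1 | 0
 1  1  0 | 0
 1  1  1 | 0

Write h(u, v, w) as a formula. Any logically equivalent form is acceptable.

h(u, v, w) = ((not u and not v) and w) or ((not u and v) and w)

The 1-rows are (0,0,1), (0,1,1). Each contributes one minterm — ¬u·¬v·w; ¬u·v·w — and their disjunction is a sum-of-products form of h.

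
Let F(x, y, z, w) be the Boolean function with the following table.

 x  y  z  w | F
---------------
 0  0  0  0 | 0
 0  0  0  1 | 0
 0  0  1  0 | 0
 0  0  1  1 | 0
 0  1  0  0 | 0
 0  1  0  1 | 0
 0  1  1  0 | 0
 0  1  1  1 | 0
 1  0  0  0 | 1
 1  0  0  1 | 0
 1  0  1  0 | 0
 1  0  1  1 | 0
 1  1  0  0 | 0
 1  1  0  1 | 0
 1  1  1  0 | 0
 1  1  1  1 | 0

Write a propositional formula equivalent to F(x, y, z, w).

F(x, y, z, w) = ((x ∧ ¬y) ∧ ¬z) ∧ ¬w

F is 1 on exactly one input, (1,0,0,0), whose minterm is x·¬y·¬z·¬w. So F is just that conjunction.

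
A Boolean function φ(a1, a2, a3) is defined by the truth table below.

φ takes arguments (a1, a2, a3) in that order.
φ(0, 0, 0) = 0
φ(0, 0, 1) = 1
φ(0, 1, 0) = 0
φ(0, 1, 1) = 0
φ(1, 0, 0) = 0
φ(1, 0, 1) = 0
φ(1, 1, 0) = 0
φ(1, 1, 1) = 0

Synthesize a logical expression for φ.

φ(a1, a2, a3) = (~a1 & ~a2) & a3

Only row (0,0,1) gives 1. That row's minterm ¬a1·¬a2·a3 is φ directly.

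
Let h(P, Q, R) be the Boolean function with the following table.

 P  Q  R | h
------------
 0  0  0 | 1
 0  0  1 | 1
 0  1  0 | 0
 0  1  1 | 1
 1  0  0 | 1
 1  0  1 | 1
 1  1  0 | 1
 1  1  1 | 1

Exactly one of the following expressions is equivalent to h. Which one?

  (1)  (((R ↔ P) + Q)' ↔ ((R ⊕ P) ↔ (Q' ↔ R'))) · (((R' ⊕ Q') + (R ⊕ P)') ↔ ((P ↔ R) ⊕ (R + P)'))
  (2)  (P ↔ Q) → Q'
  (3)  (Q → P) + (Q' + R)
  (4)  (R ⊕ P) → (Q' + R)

(1) fails at (0,0,0): the formula yields 0, h is 1.
(2) fails at (0,1,0): the formula yields 1, h is 0.
(4) fails at (0,1,0): the formula yields 1, h is 0.
(3) is the remaining candidate, and it agrees with h on all 8 inputs.

3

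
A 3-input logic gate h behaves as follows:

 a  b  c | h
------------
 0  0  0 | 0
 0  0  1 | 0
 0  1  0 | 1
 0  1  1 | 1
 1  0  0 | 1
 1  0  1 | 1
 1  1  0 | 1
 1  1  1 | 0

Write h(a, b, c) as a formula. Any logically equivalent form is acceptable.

h(a, b, c) = ¬((((¬a ∧ ¬b) ∧ ¬c) ∨ ((¬a ∧ ¬b) ∧ c)) ∨ ((a ∧ b) ∧ c))

The 0-rows are (0,0,0), (0,0,1), (1,1,1). Take each as a conjunction (¬a·¬b·¬c, ¬a·¬b·c, a·b·c), form their disjunction, and complement — that gives a formula that is 1 everywhere h is.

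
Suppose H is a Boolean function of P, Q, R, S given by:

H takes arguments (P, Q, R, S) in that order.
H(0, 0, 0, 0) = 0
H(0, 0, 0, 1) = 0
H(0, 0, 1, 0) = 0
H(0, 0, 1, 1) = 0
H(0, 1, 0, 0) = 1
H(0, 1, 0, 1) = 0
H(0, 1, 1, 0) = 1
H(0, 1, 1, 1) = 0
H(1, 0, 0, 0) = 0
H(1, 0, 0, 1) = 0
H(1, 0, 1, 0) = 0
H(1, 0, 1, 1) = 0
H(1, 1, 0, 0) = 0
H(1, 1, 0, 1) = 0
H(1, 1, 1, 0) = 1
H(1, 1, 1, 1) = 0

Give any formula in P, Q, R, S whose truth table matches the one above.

Collect the rows where H=1 — (0,1,0,0), (0,1,1,0), (1,1,1,0) — and write one minterm per row: ¬P·Q·¬R·¬S, ¬P·Q·R·¬S, P·Q·R·¬S. Their union (logical OR) reproduces the table exactly.

H(P, Q, R, S) = ((((P' · Q) · R') · S') + (((P' · Q) · R) · S')) + (((P · Q) · R) · S')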